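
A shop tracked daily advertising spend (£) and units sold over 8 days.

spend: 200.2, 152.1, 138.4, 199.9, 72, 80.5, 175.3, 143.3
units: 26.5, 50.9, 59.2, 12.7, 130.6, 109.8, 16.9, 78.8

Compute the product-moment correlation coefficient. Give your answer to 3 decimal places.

-0.964

n = 8, Σx = 1161.7, Σy = 485.4, Σx² = 185258.25, Σy² = 42566.44, Σxy = 56275.91
nΣxy − ΣxΣy = 450207.28 − 563889.18 = -113681.9
nΣx² − (Σx)² = 1482066 − 1349546.89 = 132519.11; nΣy² − (Σy)² = 340531.52 − 235613.16 = 104918.36
r = -113681.9 / √(132519.11 × 104918.36) = -113681.9 / 117913.8995 ≈ -0.964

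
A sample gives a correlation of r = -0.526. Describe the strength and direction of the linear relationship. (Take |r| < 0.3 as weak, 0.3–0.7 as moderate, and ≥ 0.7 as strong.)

moderate negative

r = -0.526 < 0 so the relationship is negative.
|r| = 0.526, which falls in the moderate range.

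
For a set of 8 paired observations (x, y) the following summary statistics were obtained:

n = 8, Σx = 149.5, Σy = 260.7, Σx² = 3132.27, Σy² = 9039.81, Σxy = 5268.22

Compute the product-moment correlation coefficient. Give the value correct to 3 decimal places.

r = (nΣxy − ΣxΣy) / √[(nΣx² − (Σx)²)(nΣy² − (Σy)²)]
Numerator: 8×5268.22 − 149.5×260.7 = 3171.11
Denominator: √[(25058.16 − 22350.25)(72318.48 − 67964.49)] = √[2707.91 × 4353.99] = 3433.6880
r = 3171.11 / 3433.6880 ≈ 0.924

0.924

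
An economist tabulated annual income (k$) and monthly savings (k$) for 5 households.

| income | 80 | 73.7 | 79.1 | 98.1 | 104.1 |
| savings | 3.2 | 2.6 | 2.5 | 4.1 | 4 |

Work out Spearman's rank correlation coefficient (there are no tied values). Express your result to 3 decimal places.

0.800

Rank income: 3, 1, 2, 4, 5
Rank savings: 3, 2, 1, 5, 4
d = rank(income) − rank(savings): 0, -1, 1, -1, 1; Σd² = 4
ρ = 1 − 6Σd² / [n(n²−1)] = 1 − 6×4 / (5×24) = 1 − 24/120 ≈ 0.800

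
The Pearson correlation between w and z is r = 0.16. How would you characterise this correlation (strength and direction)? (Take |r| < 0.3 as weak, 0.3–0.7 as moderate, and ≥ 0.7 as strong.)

r = 0.16 > 0 so the relationship is positive.
|r| = 0.16, which falls in the weak range.

weak positive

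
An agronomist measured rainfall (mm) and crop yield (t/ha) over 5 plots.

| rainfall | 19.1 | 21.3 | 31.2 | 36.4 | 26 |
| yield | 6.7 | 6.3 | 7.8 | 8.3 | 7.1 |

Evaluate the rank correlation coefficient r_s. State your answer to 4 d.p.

0.9000

Rank rainfall: 1, 2, 4, 5, 3
Rank yield: 2, 1, 4, 5, 3
d = rank(rainfall) − rank(yield): -1, 1, 0, 0, 0; Σd² = 2
ρ = 1 − 6Σd² / [n(n²−1)] = 1 − 6×2 / (5×24) = 1 − 12/120 ≈ 0.9000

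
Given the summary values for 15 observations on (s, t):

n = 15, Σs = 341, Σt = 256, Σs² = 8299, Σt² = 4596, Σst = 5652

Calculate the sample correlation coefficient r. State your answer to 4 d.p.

r = (nΣst − ΣsΣt) / √[(nΣs² − (Σs)²)(nΣt² − (Σt)²)]
Numerator: 15×5652 − 341×256 = -2516
Denominator: √[(124485 − 116281)(68940 − 65536)] = √[8204 × 3404] = 5284.5450
r = -2516 / 5284.5450 ≈ -0.4761

-0.4761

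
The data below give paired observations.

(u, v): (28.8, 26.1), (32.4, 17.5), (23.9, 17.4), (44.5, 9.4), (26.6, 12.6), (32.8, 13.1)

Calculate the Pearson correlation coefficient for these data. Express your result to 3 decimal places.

-0.521

n = 6, Σu = 189, Σv = 96.1, Σu² = 6214.06, Σv² = 1708.95, Σuv = 2917.68
nΣuv − ΣuΣv = 17506.08 − 18162.9 = -656.82
nΣu² − (Σu)² = 37284.36 − 35721 = 1563.36; nΣv² − (Σv)² = 10253.7 − 9235.21 = 1018.49
r = -656.82 / √(1563.36 × 1018.49) = -656.82 / 1261.8504 ≈ -0.521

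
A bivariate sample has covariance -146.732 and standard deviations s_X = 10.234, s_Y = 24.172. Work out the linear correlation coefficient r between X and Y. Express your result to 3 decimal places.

r = Cov(X,Y) / (s_X · s_Y) = -146.732 / (10.234 × 24.172)
  = -146.732 / 247.3762 ≈ -0.593

-0.593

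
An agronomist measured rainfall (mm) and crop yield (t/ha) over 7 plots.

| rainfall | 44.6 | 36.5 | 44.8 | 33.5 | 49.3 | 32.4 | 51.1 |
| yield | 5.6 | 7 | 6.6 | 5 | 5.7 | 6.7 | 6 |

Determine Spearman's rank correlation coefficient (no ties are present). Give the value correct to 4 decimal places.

-0.1429

Rank rainfall: 4, 3, 5, 2, 6, 1, 7
Rank yield: 2, 7, 5, 1, 3, 6, 4
d = rank(rainfall) − rank(yield): 2, -4, 0, 1, 3, -5, 3; Σd² = 64
ρ = 1 − 6Σd² / [n(n²−1)] = 1 − 6×64 / (7×48) = 1 − 384/336 ≈ -0.1429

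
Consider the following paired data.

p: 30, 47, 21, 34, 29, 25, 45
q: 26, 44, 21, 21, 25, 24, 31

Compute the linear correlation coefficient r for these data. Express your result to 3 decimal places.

n = 7, Σp = 231, Σq = 192, Σp² = 8197, Σq² = 5656, Σpq = 6723
nΣpq − ΣpΣq = 47061 − 44352 = 2709
nΣp² − (Σp)² = 57379 − 53361 = 4018; nΣq² − (Σq)² = 39592 − 36864 = 2728
r = 2709 / √(4018 × 2728) = 2709 / 3310.7558 ≈ 0.818

0.818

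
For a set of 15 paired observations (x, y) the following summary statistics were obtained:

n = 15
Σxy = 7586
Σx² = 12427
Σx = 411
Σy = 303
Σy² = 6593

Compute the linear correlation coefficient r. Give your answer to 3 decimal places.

-0.965

r = (nΣxy − ΣxΣy) / √[(nΣx² − (Σx)²)(nΣy² − (Σy)²)]
Numerator: 15×7586 − 411×303 = -10743
Denominator: √[(186405 − 168921)(98895 − 91809)] = √[17484 × 7086] = 11130.6614
r = -10743 / 11130.6614 ≈ -0.965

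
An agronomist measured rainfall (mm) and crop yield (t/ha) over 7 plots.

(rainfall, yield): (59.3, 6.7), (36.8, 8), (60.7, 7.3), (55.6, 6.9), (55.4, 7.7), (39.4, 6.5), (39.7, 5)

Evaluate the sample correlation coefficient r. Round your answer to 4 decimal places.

0.2588

n = 7, Σx = 346.9, Σy = 48.1, Σx² = 17844.19, Σy² = 336.33, Σxy = 2399.64
nΣxy − ΣxΣy = 16797.48 − 16685.89 = 111.59
nΣx² − (Σx)² = 124909.33 − 120339.61 = 4569.72; nΣy² − (Σy)² = 2354.31 − 2313.61 = 40.7
r = 111.59 / √(4569.72 × 40.7) = 111.59 / 431.2628 ≈ 0.2588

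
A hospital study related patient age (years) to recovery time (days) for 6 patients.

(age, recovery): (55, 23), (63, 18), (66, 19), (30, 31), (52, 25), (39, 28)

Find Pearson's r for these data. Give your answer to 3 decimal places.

-0.979

n = 6, Σx = 305, Σy = 144, Σx² = 16475, Σy² = 3584, Σxy = 6975
nΣxy − ΣxΣy = 41850 − 43920 = -2070
nΣx² − (Σx)² = 98850 − 93025 = 5825; nΣy² − (Σy)² = 21504 − 20736 = 768
r = -2070 / √(5825 × 768) = -2070 / 2115.0887 ≈ -0.979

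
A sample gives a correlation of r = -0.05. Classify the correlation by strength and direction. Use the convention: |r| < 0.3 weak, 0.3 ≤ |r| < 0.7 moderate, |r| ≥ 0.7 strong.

r = -0.05 < 0 so the relationship is negative.
|r| = 0.05, which falls in the weak range.

weak negative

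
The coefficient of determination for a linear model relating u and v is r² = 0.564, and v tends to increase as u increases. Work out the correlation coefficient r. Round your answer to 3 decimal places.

|r| = √0.564 = 0.751
The association is positive, so r = 0.751.

0.751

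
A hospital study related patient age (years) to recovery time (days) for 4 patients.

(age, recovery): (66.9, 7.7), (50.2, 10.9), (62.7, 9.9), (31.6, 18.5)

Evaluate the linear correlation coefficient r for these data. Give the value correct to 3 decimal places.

n = 4, Σx = 211.4, Σy = 47, Σx² = 11925.5, Σy² = 618.36, Σxy = 2267.64
nΣxy − ΣxΣy = 9070.56 − 9935.8 = -865.24
nΣx² − (Σx)² = 47702 − 44689.96 = 3012.04; nΣy² − (Σy)² = 2473.44 − 2209 = 264.44
r = -865.24 / √(3012.04 × 264.44) = -865.24 / 892.4706 ≈ -0.969

-0.969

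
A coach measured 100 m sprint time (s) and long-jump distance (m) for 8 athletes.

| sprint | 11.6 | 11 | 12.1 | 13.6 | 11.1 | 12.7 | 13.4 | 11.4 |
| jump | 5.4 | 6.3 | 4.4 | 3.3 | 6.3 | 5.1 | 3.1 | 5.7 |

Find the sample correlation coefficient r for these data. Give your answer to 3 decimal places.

n = 8, Σx = 96.9, Σy = 39.6, Σx² = 1180.95, Σy² = 206.9, Σxy = 471.28
nΣxy − ΣxΣy = 3770.24 − 3837.24 = -67
nΣx² − (Σx)² = 9447.6 − 9389.61 = 57.99; nΣy² − (Σy)² = 1655.2 − 1568.16 = 87.04
r = -67 / √(57.99 × 87.04) = -67 / 71.0454 ≈ -0.943

-0.943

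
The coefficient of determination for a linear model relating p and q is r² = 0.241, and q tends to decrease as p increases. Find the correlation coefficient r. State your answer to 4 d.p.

|r| = √0.241 = 0.4909
The association is negative, so r = −0.4909.

-0.4909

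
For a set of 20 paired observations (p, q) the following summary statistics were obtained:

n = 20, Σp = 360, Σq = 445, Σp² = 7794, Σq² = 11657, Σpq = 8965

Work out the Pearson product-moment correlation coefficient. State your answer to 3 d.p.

r = (nΣpq − ΣpΣq) / √[(nΣp² − (Σp)²)(nΣq² − (Σq)²)]
Numerator: 20×8965 − 360×445 = 19100
Denominator: √[(155880 − 129600)(233140 − 198025)] = √[26280 × 35115] = 30377.9887
r = 19100 / 30377.9887 ≈ 0.629

0.629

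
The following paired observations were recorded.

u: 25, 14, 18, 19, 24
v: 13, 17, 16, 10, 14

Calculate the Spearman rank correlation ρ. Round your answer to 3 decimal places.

Rank u: 5, 1, 2, 3, 4
Rank v: 2, 5, 4, 1, 3
d = rank(u) − rank(v): 3, -4, -2, 2, 1; Σd² = 34
ρ = 1 − 6Σd² / [n(n²−1)] = 1 − 6×34 / (5×24) = 1 − 204/120 ≈ -0.700

-0.700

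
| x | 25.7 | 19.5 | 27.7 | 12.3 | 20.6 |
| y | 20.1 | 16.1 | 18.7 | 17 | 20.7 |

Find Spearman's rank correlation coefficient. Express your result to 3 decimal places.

0.500

Rank x: 4, 2, 5, 1, 3
Rank y: 4, 1, 3, 2, 5
d = rank(x) − rank(y): 0, 1, 2, -1, -2; Σd² = 10
ρ = 1 − 6Σd² / [n(n²−1)] = 1 − 6×10 / (5×24) = 1 − 60/120 ≈ 0.500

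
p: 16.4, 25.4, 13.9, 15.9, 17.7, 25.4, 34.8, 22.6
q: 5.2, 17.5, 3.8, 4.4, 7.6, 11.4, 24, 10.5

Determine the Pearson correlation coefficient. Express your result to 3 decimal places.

0.969

n = 8, Σp = 172.1, Σq = 84.4, Σp² = 4040.39, Σq² = 1241.06, Σpq = 2149.14
nΣpq − ΣpΣq = 17193.12 − 14525.24 = 2667.88
nΣp² − (Σp)² = 32323.12 − 29618.41 = 2704.71; nΣq² − (Σq)² = 9928.48 − 7123.36 = 2805.12
r = 2667.88 / √(2704.71 × 2805.12) = 2667.88 / 2754.4575 ≈ 0.969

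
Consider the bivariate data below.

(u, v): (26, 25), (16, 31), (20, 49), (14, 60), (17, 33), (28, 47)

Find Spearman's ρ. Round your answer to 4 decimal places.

Rank u: 5, 2, 4, 1, 3, 6
Rank v: 1, 2, 5, 6, 3, 4
d = rank(u) − rank(v): 4, 0, -1, -5, 0, 2; Σd² = 46
ρ = 1 − 6Σd² / [n(n²−1)] = 1 − 6×46 / (6×35) = 1 − 276/210 ≈ -0.3143

-0.3143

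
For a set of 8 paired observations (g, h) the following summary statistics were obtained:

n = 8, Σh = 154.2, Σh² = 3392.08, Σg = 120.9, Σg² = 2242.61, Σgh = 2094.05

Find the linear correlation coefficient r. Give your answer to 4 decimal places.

-0.5657

r = (nΣgh − ΣgΣh) / √[(nΣg² − (Σg)²)(nΣh² − (Σh)²)]
Numerator: 8×2094.05 − 120.9×154.2 = -1890.38
Denominator: √[(17940.88 − 14616.81)(27136.64 − 23777.64)] = √[3324.07 × 3359] = 3341.4894
r = -1890.38 / 3341.4894 ≈ -0.5657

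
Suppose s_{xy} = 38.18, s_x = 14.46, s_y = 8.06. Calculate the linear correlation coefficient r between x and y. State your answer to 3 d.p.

0.328

r = Cov(x,y) / (s_x · s_y) = 38.18 / (14.46 × 8.06)
  = 38.18 / 116.5476 ≈ 0.328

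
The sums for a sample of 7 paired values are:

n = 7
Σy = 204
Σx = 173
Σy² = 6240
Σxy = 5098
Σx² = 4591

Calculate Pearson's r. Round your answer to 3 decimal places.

r = (nΣxy − ΣxΣy) / √[(nΣx² − (Σx)²)(nΣy² − (Σy)²)]
Numerator: 7×5098 − 173×204 = 394
Denominator: √[(32137 − 29929)(43680 − 41616)] = √[2208 × 2064] = 2134.7862
r = 394 / 2134.7862 ≈ 0.185

0.185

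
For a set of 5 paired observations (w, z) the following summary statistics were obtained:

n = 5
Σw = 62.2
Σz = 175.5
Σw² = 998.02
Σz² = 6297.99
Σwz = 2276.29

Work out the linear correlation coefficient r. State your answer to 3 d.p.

0.529

r = (nΣwz − ΣwΣz) / √[(nΣw² − (Σw)²)(nΣz² − (Σz)²)]
Numerator: 5×2276.29 − 62.2×175.5 = 465.35
Denominator: √[(4990.1 − 3868.84)(31489.95 − 30800.25)] = √[1121.26 × 689.7] = 879.3936
r = 465.35 / 879.3936 ≈ 0.529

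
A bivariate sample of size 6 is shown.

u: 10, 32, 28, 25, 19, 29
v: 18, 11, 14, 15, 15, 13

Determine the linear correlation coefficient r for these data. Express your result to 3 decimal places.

n = 6, Σu = 143, Σv = 86, Σu² = 3735, Σv² = 1260, Σuv = 1961
nΣuv − ΣuΣv = 11766 − 12298 = -532
nΣu² − (Σu)² = 22410 − 20449 = 1961; nΣv² − (Σv)² = 7560 − 7396 = 164
r = -532 / √(1961 × 164) = -532 / 567.1014 ≈ -0.938

-0.938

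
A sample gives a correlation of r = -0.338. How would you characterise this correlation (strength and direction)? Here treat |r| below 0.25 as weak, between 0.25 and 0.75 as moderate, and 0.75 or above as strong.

moderate negative

r = -0.338 < 0 so the relationship is negative.
|r| = 0.338, which falls in the moderate range.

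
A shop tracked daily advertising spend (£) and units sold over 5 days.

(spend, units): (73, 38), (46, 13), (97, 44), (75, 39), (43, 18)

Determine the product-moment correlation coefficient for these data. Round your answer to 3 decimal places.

0.949

n = 5, Σx = 334, Σy = 152, Σx² = 24328, Σy² = 5394, Σxy = 11339
nΣxy − ΣxΣy = 56695 − 50768 = 5927
nΣx² − (Σx)² = 121640 − 111556 = 10084; nΣy² − (Σy)² = 26970 − 23104 = 3866
r = 5927 / √(10084 × 3866) = 5927 / 6243.7764 ≈ 0.949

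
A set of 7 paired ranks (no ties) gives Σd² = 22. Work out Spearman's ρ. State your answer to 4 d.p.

0.6071

ρ = 1 − 6Σd² / [n(n²−1)] = 1 − 6×22 / (7×48)
  = 1 − 132/336 = 1 − 0.39286 ≈ 0.6071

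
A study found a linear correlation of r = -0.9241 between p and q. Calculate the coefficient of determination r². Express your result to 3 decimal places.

0.854

r² = (-0.9241)² = 0.854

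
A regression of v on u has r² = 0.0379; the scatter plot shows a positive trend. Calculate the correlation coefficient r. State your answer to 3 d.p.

|r| = √0.0379 = 0.195
The association is positive, so r = 0.195.

0.195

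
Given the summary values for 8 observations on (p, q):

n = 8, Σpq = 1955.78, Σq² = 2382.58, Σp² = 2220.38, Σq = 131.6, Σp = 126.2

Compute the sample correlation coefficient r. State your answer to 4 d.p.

r = (nΣpq − ΣpΣq) / √[(nΣp² − (Σp)²)(nΣq² − (Σq)²)]
Numerator: 8×1955.78 − 126.2×131.6 = -961.68
Denominator: √[(17763.04 − 15926.44)(19060.64 − 17318.56)] = √[1836.6 × 1742.08] = 1788.7158
r = -961.68 / 1788.7158 ≈ -0.5376

-0.5376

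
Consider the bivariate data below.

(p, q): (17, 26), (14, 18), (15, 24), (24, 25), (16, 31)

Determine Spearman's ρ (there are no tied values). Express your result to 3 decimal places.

0.600

Rank p: 4, 1, 2, 5, 3
Rank q: 4, 1, 2, 3, 5
d = rank(p) − rank(q): 0, 0, 0, 2, -2; Σd² = 8
ρ = 1 − 6Σd² / [n(n²−1)] = 1 − 6×8 / (5×24) = 1 − 48/120 ≈ 0.600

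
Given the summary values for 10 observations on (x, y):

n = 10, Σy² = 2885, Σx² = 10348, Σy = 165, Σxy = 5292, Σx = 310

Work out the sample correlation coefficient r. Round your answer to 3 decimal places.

r = (nΣxy − ΣxΣy) / √[(nΣx² − (Σx)²)(nΣy² − (Σy)²)]
Numerator: 10×5292 − 310×165 = 1770
Denominator: √[(103480 − 96100)(28850 − 27225)] = √[7380 × 1625] = 3463.0189
r = 1770 / 3463.0189 ≈ 0.511

0.511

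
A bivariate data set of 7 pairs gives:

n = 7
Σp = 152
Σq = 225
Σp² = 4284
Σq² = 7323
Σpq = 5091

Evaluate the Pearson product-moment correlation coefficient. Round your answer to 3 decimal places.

0.687

r = (nΣpq − ΣpΣq) / √[(nΣp² − (Σp)²)(nΣq² − (Σq)²)]
Numerator: 7×5091 − 152×225 = 1437
Denominator: √[(29988 − 23104)(51261 − 50625)] = √[6884 × 636] = 2092.4206
r = 1437 / 2092.4206 ≈ 0.687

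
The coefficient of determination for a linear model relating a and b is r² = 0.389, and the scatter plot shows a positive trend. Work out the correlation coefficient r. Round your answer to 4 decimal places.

|r| = √0.389 = 0.6237
The association is positive, so r = 0.6237.

0.6237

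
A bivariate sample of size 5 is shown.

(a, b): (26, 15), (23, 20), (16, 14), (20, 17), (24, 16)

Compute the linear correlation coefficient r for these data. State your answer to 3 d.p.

n = 5, Σa = 109, Σb = 82, Σa² = 2437, Σb² = 1366, Σab = 1798
nΣab − ΣaΣb = 8990 − 8938 = 52
nΣa² − (Σa)² = 12185 − 11881 = 304; nΣb² − (Σb)² = 6830 − 6724 = 106
r = 52 / √(304 × 106) = 52 / 179.5104 ≈ 0.290

0.290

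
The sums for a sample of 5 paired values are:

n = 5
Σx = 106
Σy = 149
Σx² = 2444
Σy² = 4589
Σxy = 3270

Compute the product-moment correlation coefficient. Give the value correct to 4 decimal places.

r = (nΣxy − ΣxΣy) / √[(nΣx² − (Σx)²)(nΣy² − (Σy)²)]
Numerator: 5×3270 − 106×149 = 556
Denominator: √[(12220 − 11236)(22945 − 22201)] = √[984 × 744] = 855.6261
r = 556 / 855.6261 ≈ 0.6498

0.6498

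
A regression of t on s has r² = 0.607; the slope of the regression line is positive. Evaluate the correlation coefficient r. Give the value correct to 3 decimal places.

|r| = √0.607 = 0.779
The association is positive, so r = 0.779.

0.779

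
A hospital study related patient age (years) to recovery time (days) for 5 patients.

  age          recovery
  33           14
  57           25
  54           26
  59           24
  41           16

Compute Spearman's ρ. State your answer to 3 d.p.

Rank age: 1, 4, 3, 5, 2
Rank recovery: 1, 4, 5, 3, 2
d = rank(age) − rank(recovery): 0, 0, -2, 2, 0; Σd² = 8
ρ = 1 − 6Σd² / [n(n²−1)] = 1 − 6×8 / (5×24) = 1 − 48/120 ≈ 0.600

0.600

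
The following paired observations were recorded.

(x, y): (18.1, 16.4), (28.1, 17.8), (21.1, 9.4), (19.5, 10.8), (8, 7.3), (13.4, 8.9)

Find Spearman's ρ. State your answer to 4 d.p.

0.7714

Rank x: 3, 6, 5, 4, 1, 2
Rank y: 5, 6, 3, 4, 1, 2
d = rank(x) − rank(y): -2, 0, 2, 0, 0, 0; Σd² = 8
ρ = 1 − 6Σd² / [n(n²−1)] = 1 − 6×8 / (6×35) = 1 − 48/210 ≈ 0.7714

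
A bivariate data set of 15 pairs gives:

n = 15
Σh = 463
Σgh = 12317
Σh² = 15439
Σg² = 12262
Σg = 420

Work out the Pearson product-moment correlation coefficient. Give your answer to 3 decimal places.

r = (nΣgh − ΣgΣh) / √[(nΣg² − (Σg)²)(nΣh² − (Σh)²)]
Numerator: 15×12317 − 420×463 = -9705
Denominator: √[(183930 − 176400)(231585 − 214369)] = √[7530 × 17216] = 11385.8017
r = -9705 / 11385.8017 ≈ -0.852

-0.852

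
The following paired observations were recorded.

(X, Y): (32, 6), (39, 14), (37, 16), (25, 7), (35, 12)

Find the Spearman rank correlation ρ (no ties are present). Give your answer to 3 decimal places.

0.800

Rank X: 2, 5, 4, 1, 3
Rank Y: 1, 4, 5, 2, 3
d = rank(X) − rank(Y): 1, 1, -1, -1, 0; Σd² = 4
ρ = 1 − 6Σd² / [n(n²−1)] = 1 − 6×4 / (5×24) = 1 − 24/120 ≈ 0.800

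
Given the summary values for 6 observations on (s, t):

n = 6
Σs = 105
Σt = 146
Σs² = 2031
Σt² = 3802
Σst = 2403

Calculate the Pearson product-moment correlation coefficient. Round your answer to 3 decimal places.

-0.692

r = (nΣst − ΣsΣt) / √[(nΣs² − (Σs)²)(nΣt² − (Σt)²)]
Numerator: 6×2403 − 105×146 = -912
Denominator: √[(12186 − 11025)(22812 − 21316)] = √[1161 × 1496] = 1317.8983
r = -912 / 1317.8983 ≈ -0.692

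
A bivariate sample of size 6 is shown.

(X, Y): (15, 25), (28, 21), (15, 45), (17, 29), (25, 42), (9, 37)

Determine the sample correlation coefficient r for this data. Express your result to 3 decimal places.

-0.297

n = 6, ΣX = 109, ΣY = 199, ΣX² = 2229, ΣY² = 7065, ΣXY = 3514
nΣXY − ΣXΣY = 21084 − 21691 = -607
nΣX² − (ΣX)² = 13374 − 11881 = 1493; nΣY² − (ΣY)² = 42390 − 39601 = 2789
r = -607 / √(1493 × 2789) = -607 / 2040.5825 ≈ -0.297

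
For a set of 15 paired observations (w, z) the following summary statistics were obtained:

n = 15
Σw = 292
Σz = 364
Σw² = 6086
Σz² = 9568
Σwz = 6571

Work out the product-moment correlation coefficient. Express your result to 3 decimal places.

r = (nΣwz − ΣwΣz) / √[(nΣw² − (Σw)²)(nΣz² − (Σz)²)]
Numerator: 15×6571 − 292×364 = -7723
Denominator: √[(91290 − 85264)(143520 − 132496)] = √[6026 × 11024] = 8150.4984
r = -7723 / 8150.4984 ≈ -0.948

-0.948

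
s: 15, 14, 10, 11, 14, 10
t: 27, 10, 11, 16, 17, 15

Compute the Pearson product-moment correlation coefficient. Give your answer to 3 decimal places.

n = 6, Σs = 74, Σt = 96, Σs² = 938, Σt² = 1720, Σst = 1219
nΣst − ΣsΣt = 7314 − 7104 = 210
nΣs² − (Σs)² = 5628 − 5476 = 152; nΣt² − (Σt)² = 10320 − 9216 = 1104
r = 210 / √(152 × 1104) = 210 / 409.6437 ≈ 0.513

0.513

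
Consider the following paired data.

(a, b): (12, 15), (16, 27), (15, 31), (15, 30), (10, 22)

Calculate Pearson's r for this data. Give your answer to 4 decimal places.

0.7098

n = 5, Σa = 68, Σb = 125, Σa² = 950, Σb² = 3299, Σab = 1747
nΣab − ΣaΣb = 8735 − 8500 = 235
nΣa² − (Σa)² = 4750 − 4624 = 126; nΣb² − (Σb)² = 16495 − 15625 = 870
r = 235 / √(126 × 870) = 235 / 331.0891 ≈ 0.7098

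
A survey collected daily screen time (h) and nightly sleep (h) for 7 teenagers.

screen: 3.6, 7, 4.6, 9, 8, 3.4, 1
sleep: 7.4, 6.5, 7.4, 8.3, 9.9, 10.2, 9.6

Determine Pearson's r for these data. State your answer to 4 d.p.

n = 7, Σx = 36.6, Σy = 59.3, Σx² = 240.68, Σy² = 514.87, Σxy = 304.36
nΣxy − ΣxΣy = 2130.52 − 2170.38 = -39.86
nΣx² − (Σx)² = 1684.76 − 1339.56 = 345.2; nΣy² − (Σy)² = 3604.09 − 3516.49 = 87.6
r = -39.86 / √(345.2 × 87.6) = -39.86 / 173.8951 ≈ -0.2292

-0.2292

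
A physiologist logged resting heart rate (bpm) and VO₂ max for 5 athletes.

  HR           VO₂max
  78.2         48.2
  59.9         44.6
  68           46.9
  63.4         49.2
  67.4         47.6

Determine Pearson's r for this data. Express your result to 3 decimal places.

0.465

n = 5, Σx = 336.9, Σy = 236.5, Σx² = 22889.57, Σy² = 11198.41, Σxy = 15957.5
nΣxy − ΣxΣy = 79787.5 − 79676.85 = 110.65
nΣx² − (Σx)² = 114447.85 − 113501.61 = 946.24; nΣy² − (Σy)² = 55992.05 − 55932.25 = 59.8
r = 110.65 / √(946.24 × 59.8) = 110.65 / 237.8763 ≈ 0.465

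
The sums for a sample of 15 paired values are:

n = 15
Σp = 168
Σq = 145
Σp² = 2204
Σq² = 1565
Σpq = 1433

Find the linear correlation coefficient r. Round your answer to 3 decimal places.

-0.832

r = (nΣpq − ΣpΣq) / √[(nΣp² − (Σp)²)(nΣq² − (Σq)²)]
Numerator: 15×1433 − 168×145 = -2865
Denominator: √[(33060 − 28224)(23475 − 21025)] = √[4836 × 2450] = 3442.1214
r = -2865 / 3442.1214 ≈ -0.832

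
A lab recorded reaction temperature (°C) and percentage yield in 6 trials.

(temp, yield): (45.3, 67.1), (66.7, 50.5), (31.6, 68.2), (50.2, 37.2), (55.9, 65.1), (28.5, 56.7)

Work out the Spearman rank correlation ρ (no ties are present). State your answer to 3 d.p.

-0.429

Rank temp: 3, 6, 2, 4, 5, 1
Rank yield: 5, 2, 6, 1, 4, 3
d = rank(temp) − rank(yield): -2, 4, -4, 3, 1, -2; Σd² = 50
ρ = 1 − 6Σd² / [n(n²−1)] = 1 − 6×50 / (6×35) = 1 − 300/210 ≈ -0.429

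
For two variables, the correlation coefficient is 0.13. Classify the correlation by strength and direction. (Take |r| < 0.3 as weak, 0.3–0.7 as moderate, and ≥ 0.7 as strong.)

weak positive

r = 0.13 > 0 so the relationship is positive.
|r| = 0.13, which falls in the weak range.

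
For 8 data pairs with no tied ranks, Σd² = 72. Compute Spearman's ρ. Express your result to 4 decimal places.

ρ = 1 − 6Σd² / [n(n²−1)] = 1 − 6×72 / (8×63)
  = 1 − 432/504 = 1 − 0.85714 ≈ 0.1429

0.1429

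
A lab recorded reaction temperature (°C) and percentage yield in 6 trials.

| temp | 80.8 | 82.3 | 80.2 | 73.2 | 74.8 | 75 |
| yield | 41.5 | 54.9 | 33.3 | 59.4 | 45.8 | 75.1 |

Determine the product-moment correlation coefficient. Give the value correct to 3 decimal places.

-0.508

n = 6, Σx = 466.3, Σy = 310, Σx² = 36312.25, Σy² = 17111.16, Σxy = 23948.55
nΣxy − ΣxΣy = 143691.3 − 144553 = -861.7
nΣx² − (Σx)² = 217873.5 − 217435.69 = 437.81; nΣy² − (Σy)² = 102666.96 − 96100 = 6566.96
r = -861.7 / √(437.81 × 6566.96) = -861.7 / 1695.6063 ≈ -0.508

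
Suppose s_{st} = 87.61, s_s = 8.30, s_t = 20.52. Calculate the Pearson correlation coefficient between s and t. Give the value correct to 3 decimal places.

r = Cov(s,t) / (s_s · s_t) = 87.61 / (8.30 × 20.52)
  = 87.61 / 170.3160 ≈ 0.514

0.514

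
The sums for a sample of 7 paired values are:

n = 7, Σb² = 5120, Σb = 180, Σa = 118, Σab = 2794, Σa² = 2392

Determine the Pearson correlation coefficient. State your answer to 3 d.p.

r = (nΣab − ΣaΣb) / √[(nΣa² − (Σa)²)(nΣb² − (Σb)²)]
Numerator: 7×2794 − 118×180 = -1682
Denominator: √[(16744 − 13924)(35840 − 32400)] = √[2820 × 3440] = 3114.6107
r = -1682 / 3114.6107 ≈ -0.540

-0.540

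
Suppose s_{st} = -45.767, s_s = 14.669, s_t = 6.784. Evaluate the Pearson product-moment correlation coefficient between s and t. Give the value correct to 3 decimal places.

-0.460

r = Cov(s,t) / (s_s · s_t) = -45.767 / (14.669 × 6.784)
  = -45.767 / 99.5145 ≈ -0.460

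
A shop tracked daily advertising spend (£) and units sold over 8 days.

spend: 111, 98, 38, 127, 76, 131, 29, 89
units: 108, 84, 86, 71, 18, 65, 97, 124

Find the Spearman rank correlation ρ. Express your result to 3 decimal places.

Rank spend: 6, 5, 2, 7, 3, 8, 1, 4
Rank units: 7, 4, 5, 3, 1, 2, 6, 8
d = rank(spend) − rank(units): -1, 1, -3, 4, 2, 6, -5, -4; Σd² = 108
ρ = 1 − 6Σd² / [n(n²−1)] = 1 − 6×108 / (8×63) = 1 − 648/504 ≈ -0.286

-0.286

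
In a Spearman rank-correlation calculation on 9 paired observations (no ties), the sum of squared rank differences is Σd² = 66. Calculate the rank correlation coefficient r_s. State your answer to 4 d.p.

ρ = 1 − 6Σd² / [n(n²−1)] = 1 − 6×66 / (9×80)
  = 1 − 396/720 = 1 − 0.55000 ≈ 0.4500

0.4500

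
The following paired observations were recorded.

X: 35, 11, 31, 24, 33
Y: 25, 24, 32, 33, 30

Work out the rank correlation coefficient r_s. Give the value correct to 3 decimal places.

Rank X: 5, 1, 3, 2, 4
Rank Y: 2, 1, 4, 5, 3
d = rank(X) − rank(Y): 3, 0, -1, -3, 1; Σd² = 20
ρ = 1 − 6Σd² / [n(n²−1)] = 1 − 6×20 / (5×24) = 1 − 120/120 ≈ 0.000

0.000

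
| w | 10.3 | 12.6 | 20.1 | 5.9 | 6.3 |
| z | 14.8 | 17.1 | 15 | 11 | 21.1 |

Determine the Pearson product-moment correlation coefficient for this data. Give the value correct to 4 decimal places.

n = 5, Σw = 55.2, Σz = 79, Σw² = 743.36, Σz² = 1302.66, Σwz = 867.23
nΣwz − ΣwΣz = 4336.15 − 4360.8 = -24.65
nΣw² − (Σw)² = 3716.8 − 3047.04 = 669.76; nΣz² − (Σz)² = 6513.3 − 6241 = 272.3
r = -24.65 / √(669.76 × 272.3) = -24.65 / 427.0546 ≈ -0.0577

-0.0577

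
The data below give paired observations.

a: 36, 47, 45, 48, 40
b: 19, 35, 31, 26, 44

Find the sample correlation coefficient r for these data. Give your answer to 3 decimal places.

0.189

n = 5, Σa = 216, Σb = 155, Σa² = 9434, Σb² = 5159, Σab = 6732
nΣab − ΣaΣb = 33660 − 33480 = 180
nΣa² − (Σa)² = 47170 − 46656 = 514; nΣb² − (Σb)² = 25795 − 24025 = 1770
r = 180 / √(514 × 1770) = 180 / 953.8239 ≈ 0.189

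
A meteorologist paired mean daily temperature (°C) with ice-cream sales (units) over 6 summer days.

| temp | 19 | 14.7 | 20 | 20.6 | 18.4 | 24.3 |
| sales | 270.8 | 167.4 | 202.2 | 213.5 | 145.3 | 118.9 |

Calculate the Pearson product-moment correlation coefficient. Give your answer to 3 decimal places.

n = 6, Σx = 117, Σy = 1118.1, Σx² = 2330.5, Σy² = 223071.79, Σxy = 21610.87
nΣxy − ΣxΣy = 129665.22 − 130817.7 = -1152.48
nΣx² − (Σx)² = 13983 − 13689 = 294; nΣy² − (Σy)² = 1338430.74 − 1250147.61 = 88283.13
r = -1152.48 / √(294 × 88283.13) = -1152.48 / 5094.6286 ≈ -0.226

-0.226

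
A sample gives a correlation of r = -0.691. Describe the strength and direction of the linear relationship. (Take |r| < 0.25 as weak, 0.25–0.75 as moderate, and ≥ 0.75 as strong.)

moderate negative

r = -0.691 < 0 so the relationship is negative.
|r| = 0.691, which falls in the moderate range.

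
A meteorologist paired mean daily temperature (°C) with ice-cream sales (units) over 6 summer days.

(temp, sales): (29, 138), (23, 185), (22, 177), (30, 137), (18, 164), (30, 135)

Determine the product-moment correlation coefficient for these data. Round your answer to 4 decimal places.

n = 6, Σx = 152, Σy = 936, Σx² = 3978, Σy² = 148488, Σxy = 23263
nΣxy − ΣxΣy = 139578 − 142272 = -2694
nΣx² − (Σx)² = 23868 − 23104 = 764; nΣy² − (Σy)² = 890928 − 876096 = 14832
r = -2694 / √(764 × 14832) = -2694 / 3366.2513 ≈ -0.8003

-0.8003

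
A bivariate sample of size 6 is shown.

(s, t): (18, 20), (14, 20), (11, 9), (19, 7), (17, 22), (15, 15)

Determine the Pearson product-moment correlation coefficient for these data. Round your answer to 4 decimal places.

0.1513

n = 6, Σs = 94, Σt = 93, Σs² = 1516, Σt² = 1639, Σst = 1471
nΣst − ΣsΣt = 8826 − 8742 = 84
nΣs² − (Σs)² = 9096 − 8836 = 260; nΣt² − (Σt)² = 9834 − 8649 = 1185
r = 84 / √(260 × 1185) = 84 / 555.0676 ≈ 0.1513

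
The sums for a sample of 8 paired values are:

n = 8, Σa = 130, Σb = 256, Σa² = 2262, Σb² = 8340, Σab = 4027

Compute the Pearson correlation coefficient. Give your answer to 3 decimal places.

r = (nΣab − ΣaΣb) / √[(nΣa² − (Σa)²)(nΣb² − (Σb)²)]
Numerator: 8×4027 − 130×256 = -1064
Denominator: √[(18096 − 16900)(66720 − 65536)] = √[1196 × 1184] = 1189.9849
r = -1064 / 1189.9849 ≈ -0.894

-0.894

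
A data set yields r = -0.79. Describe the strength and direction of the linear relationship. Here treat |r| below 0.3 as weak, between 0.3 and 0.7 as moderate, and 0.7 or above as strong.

r = -0.79 < 0 so the relationship is negative.
|r| = 0.79, which falls in the strong range.

strong negative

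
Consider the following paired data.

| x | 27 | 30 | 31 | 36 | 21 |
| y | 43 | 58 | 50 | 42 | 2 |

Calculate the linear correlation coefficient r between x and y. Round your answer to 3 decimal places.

0.732

n = 5, Σx = 145, Σy = 195, Σx² = 4327, Σy² = 9481, Σxy = 6005
nΣxy − ΣxΣy = 30025 − 28275 = 1750
nΣx² − (Σx)² = 21635 − 21025 = 610; nΣy² − (Σy)² = 47405 − 38025 = 9380
r = 1750 / √(610 × 9380) = 1750 / 2392.0284 ≈ 0.732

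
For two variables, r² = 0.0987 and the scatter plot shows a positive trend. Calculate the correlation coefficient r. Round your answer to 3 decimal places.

|r| = √0.0987 = 0.314
The association is positive, so r = 0.314.

0.314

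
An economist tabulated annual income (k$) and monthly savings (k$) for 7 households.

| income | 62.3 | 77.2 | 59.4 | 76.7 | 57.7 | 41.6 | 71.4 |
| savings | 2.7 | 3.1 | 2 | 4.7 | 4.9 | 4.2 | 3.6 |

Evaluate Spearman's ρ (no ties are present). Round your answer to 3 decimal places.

Rank income: 4, 7, 3, 6, 2, 1, 5
Rank savings: 2, 3, 1, 6, 7, 5, 4
d = rank(income) − rank(savings): 2, 4, 2, 0, -5, -4, 1; Σd² = 66
ρ = 1 − 6Σd² / [n(n²−1)] = 1 − 6×66 / (7×48) = 1 − 396/336 ≈ -0.179

-0.179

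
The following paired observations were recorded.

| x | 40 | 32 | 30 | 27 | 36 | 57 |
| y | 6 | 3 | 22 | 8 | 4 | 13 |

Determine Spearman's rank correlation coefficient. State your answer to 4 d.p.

-0.0857

Rank x: 5, 3, 2, 1, 4, 6
Rank y: 3, 1, 6, 4, 2, 5
d = rank(x) − rank(y): 2, 2, -4, -3, 2, 1; Σd² = 38
ρ = 1 − 6Σd² / [n(n²−1)] = 1 − 6×38 / (6×35) = 1 − 228/210 ≈ -0.0857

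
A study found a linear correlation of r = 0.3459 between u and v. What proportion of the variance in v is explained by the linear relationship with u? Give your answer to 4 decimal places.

0.1196

r² = (0.3459)² = 0.1196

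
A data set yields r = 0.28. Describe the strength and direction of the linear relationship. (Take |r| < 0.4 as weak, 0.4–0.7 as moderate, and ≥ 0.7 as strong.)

r = 0.28 > 0 so the relationship is positive.
|r| = 0.28, which falls in the weak range.

weak positive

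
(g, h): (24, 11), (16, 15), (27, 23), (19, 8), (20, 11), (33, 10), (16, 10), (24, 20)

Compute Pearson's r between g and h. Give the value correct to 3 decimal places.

0.230

n = 8, Σg = 179, Σh = 108, Σg² = 4243, Σh² = 1660, Σgh = 2467
nΣgh − ΣgΣh = 19736 − 19332 = 404
nΣg² − (Σg)² = 33944 − 32041 = 1903; nΣh² − (Σh)² = 13280 − 11664 = 1616
r = 404 / √(1903 × 1616) = 404 / 1753.6385 ≈ 0.230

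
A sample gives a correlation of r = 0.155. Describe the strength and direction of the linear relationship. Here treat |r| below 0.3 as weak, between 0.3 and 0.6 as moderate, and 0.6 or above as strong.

weak positive

r = 0.155 > 0 so the relationship is positive.
|r| = 0.155, which falls in the weak range.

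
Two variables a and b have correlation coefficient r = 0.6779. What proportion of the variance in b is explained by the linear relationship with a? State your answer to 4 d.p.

r² = (0.6779)² = 0.4595

0.4595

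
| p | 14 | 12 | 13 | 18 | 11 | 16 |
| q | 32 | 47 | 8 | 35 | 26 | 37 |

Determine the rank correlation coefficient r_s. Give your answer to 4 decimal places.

0.2571

Rank p: 4, 2, 3, 6, 1, 5
Rank q: 3, 6, 1, 4, 2, 5
d = rank(p) − rank(q): 1, -4, 2, 2, -1, 0; Σd² = 26
ρ = 1 − 6Σd² / [n(n²−1)] = 1 − 6×26 / (6×35) = 1 − 156/210 ≈ 0.2571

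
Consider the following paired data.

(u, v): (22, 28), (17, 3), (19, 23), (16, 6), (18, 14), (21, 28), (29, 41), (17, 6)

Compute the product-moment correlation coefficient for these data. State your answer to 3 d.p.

n = 8, Σu = 159, Σv = 149, Σu² = 3285, Σv² = 4055, Σuv = 3331
nΣuv − ΣuΣv = 26648 − 23691 = 2957
nΣu² − (Σu)² = 26280 − 25281 = 999; nΣv² − (Σv)² = 32440 − 22201 = 10239
r = 2957 / √(999 × 10239) = 2957 / 3198.2434 ≈ 0.925

0.925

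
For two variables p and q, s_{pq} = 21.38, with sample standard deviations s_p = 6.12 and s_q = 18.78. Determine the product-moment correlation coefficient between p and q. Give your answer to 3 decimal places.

0.186

r = Cov(p,q) / (s_p · s_q) = 21.38 / (6.12 × 18.78)
  = 21.38 / 114.9336 ≈ 0.186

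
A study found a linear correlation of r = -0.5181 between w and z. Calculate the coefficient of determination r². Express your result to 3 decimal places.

r² = (-0.5181)² = 0.268

0.268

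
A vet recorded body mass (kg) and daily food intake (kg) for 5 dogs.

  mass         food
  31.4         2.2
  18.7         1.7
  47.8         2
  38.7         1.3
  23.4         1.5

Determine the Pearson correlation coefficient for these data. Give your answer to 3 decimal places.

0.204

n = 5, Σx = 160, Σy = 8.7, Σx² = 5665.74, Σy² = 15.67, Σxy = 281.88
nΣxy − ΣxΣy = 1409.4 − 1392 = 17.4
nΣx² − (Σx)² = 28328.7 − 25600 = 2728.7; nΣy² − (Σy)² = 78.35 − 75.69 = 2.66
r = 17.4 / √(2728.7 × 2.66) = 17.4 / 85.1959 ≈ 0.204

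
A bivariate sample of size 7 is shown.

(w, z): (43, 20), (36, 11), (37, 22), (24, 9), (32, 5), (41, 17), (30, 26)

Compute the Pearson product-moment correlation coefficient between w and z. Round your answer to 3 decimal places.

n = 7, Σw = 243, Σz = 110, Σw² = 8695, Σz² = 2076, Σwz = 3923
nΣwz − ΣwΣz = 27461 − 26730 = 731
nΣw² − (Σw)² = 60865 − 59049 = 1816; nΣz² − (Σz)² = 14532 − 12100 = 2432
r = 731 / √(1816 × 2432) = 731 / 2101.5499 ≈ 0.348

0.348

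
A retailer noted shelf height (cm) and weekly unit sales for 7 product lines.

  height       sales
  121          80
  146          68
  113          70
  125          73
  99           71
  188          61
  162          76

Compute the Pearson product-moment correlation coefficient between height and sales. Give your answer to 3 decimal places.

-0.495

n = 7, Σx = 954, Σy = 499, Σx² = 135740, Σy² = 35791, Σxy = 67452
nΣxy − ΣxΣy = 472164 − 476046 = -3882
nΣx² − (Σx)² = 950180 − 910116 = 40064; nΣy² − (Σy)² = 250537 − 249001 = 1536
r = -3882 / √(40064 × 1536) = -3882 / 7844.6354 ≈ -0.495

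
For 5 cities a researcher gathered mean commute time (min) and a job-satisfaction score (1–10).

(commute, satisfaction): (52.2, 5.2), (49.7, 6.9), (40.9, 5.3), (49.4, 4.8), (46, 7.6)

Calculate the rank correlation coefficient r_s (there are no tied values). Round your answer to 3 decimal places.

Rank commute: 5, 4, 1, 3, 2
Rank satisfaction: 2, 4, 3, 1, 5
d = rank(commute) − rank(satisfaction): 3, 0, -2, 2, -3; Σd² = 26
ρ = 1 − 6Σd² / [n(n²−1)] = 1 − 6×26 / (5×24) = 1 − 156/120 ≈ -0.300

-0.300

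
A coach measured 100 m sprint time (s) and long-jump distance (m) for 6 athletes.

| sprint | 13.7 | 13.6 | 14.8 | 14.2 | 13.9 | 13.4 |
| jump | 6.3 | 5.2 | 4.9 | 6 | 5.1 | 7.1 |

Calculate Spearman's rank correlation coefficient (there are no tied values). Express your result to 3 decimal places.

-0.714

Rank sprint: 3, 2, 6, 5, 4, 1
Rank jump: 5, 3, 1, 4, 2, 6
d = rank(sprint) − rank(jump): -2, -1, 5, 1, 2, -5; Σd² = 60
ρ = 1 − 6Σd² / [n(n²−1)] = 1 − 6×60 / (6×35) = 1 − 360/210 ≈ -0.714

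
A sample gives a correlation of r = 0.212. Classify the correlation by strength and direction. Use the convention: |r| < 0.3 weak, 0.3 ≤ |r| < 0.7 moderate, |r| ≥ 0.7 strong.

r = 0.212 > 0 so the relationship is positive.
|r| = 0.212, which falls in the weak range.

weak positive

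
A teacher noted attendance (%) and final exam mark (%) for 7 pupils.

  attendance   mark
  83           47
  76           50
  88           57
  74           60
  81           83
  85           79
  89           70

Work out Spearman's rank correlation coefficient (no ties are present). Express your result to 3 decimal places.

Rank attendance: 4, 2, 6, 1, 3, 5, 7
Rank mark: 1, 2, 3, 4, 7, 6, 5
d = rank(attendance) − rank(mark): 3, 0, 3, -3, -4, -1, 2; Σd² = 48
ρ = 1 − 6Σd² / [n(n²−1)] = 1 − 6×48 / (7×48) = 1 − 288/336 ≈ 0.143

0.143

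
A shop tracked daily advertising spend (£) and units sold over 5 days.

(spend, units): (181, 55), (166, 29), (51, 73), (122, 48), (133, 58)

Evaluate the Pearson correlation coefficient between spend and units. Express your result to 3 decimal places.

n = 5, Σx = 653, Σy = 263, Σx² = 95491, Σy² = 14863, Σxy = 32062
nΣxy − ΣxΣy = 160310 − 171739 = -11429
nΣx² − (Σx)² = 477455 − 426409 = 51046; nΣy² − (Σy)² = 74315 − 69169 = 5146
r = -11429 / √(51046 × 5146) = -11429 / 16207.4895 ≈ -0.705

-0.705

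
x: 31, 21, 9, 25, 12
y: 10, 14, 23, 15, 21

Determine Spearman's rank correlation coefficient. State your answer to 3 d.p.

Rank x: 5, 3, 1, 4, 2
Rank y: 1, 2, 5, 3, 4
d = rank(x) − rank(y): 4, 1, -4, 1, -2; Σd² = 38
ρ = 1 − 6Σd² / [n(n²−1)] = 1 − 6×38 / (5×24) = 1 − 228/120 ≈ -0.900

-0.900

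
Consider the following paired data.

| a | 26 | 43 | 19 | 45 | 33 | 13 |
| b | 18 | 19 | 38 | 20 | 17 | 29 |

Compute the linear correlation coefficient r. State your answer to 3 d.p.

n = 6, Σa = 179, Σb = 141, Σa² = 6169, Σb² = 3659, Σab = 3845
nΣab − ΣaΣb = 23070 − 25239 = -2169
nΣa² − (Σa)² = 37014 − 32041 = 4973; nΣb² − (Σb)² = 21954 − 19881 = 2073
r = -2169 / √(4973 × 2073) = -2169 / 3210.7677 ≈ -0.676

-0.676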